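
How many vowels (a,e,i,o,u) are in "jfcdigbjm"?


Input: jfcdigbjm
Checking each character:
  'j' at position 0: consonant
  'f' at position 1: consonant
  'c' at position 2: consonant
  'd' at position 3: consonant
  'i' at position 4: vowel (running total: 1)
  'g' at position 5: consonant
  'b' at position 6: consonant
  'j' at position 7: consonant
  'm' at position 8: consonant
Total vowels: 1

1


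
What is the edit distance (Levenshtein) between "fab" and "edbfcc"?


Computing edit distance: "fab" -> "edbfcc"
DP table:
           e    d    b    f    c    c
      0    1    2    3    4    5    6
  f   1    1    2    3    3    4    5
  a   2    2    2    3    4    4    5
  b   3    3    3    2    3    4    5
Edit distance = dp[3][6] = 5

5


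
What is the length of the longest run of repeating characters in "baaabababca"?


Input: "baaabababca"
Scanning for longest run:
  Position 1 ('a'): new char, reset run to 1
  Position 2 ('a'): continues run of 'a', length=2
  Position 3 ('a'): continues run of 'a', length=3
  Position 4 ('b'): new char, reset run to 1
  Position 5 ('a'): new char, reset run to 1
  Position 6 ('b'): new char, reset run to 1
  Position 7 ('a'): new char, reset run to 1
  Position 8 ('b'): new char, reset run to 1
  Position 9 ('c'): new char, reset run to 1
  Position 10 ('a'): new char, reset run to 1
Longest run: 'a' with length 3

3


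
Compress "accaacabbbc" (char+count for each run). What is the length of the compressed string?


Input: accaacabbbc
Runs:
  'a' x 1 => "a1"
  'c' x 2 => "c2"
  'a' x 2 => "a2"
  'c' x 1 => "c1"
  'a' x 1 => "a1"
  'b' x 3 => "b3"
  'c' x 1 => "c1"
Compressed: "a1c2a2c1a1b3c1"
Compressed length: 14

14


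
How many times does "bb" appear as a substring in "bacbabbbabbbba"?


Searching for "bb" in "bacbabbbabbbba"
Scanning each position:
  Position 0: "ba" => no
  Position 1: "ac" => no
  Position 2: "cb" => no
  Position 3: "ba" => no
  Position 4: "ab" => no
  Position 5: "bb" => MATCH
  Position 6: "bb" => MATCH
  Position 7: "ba" => no
  Position 8: "ab" => no
  Position 9: "bb" => MATCH
  Position 10: "bb" => MATCH
  Position 11: "bb" => MATCH
  Position 12: "ba" => no
Total occurrences: 5

5


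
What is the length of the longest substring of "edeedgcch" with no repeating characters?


Input: "edeedgcch"
Sliding window (track last position of each char):
  Position 0 ('e'): window [0,0] length 1 -- new best
  Position 1 ('d'): window [0,1] length 2 -- new best
  Position 2 ('e'): repeat (last at 0), move window start to 1
  Position 2 ('e'): window [1,2] length 2
  Position 3 ('e'): repeat (last at 2), move window start to 3
  Position 3 ('e'): window [3,3] length 1
  Position 4 ('d'): window [3,4] length 2
  Position 5 ('g'): window [3,5] length 3 -- new best
  Position 6 ('c'): window [3,6] length 4 -- new best
  Position 7 ('c'): repeat (last at 6), move window start to 7
  Position 7 ('c'): window [7,7] length 1
  Position 8 ('h'): window [7,8] length 2
Longest substring with no repeats: "edgc" with length 4

4


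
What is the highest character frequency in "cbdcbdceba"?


Input: cbdcbdceba
Character counts:
  'a': 1
  'b': 3
  'c': 3
  'd': 2
  'e': 1
Maximum frequency: 3

3


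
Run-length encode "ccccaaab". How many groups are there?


Input: ccccaaab
Scanning for consecutive runs:
  Group 1: 'c' x 4 (positions 0-3)
  Group 2: 'a' x 3 (positions 4-6)
  Group 3: 'b' x 1 (positions 7-7)
Total groups: 3

3


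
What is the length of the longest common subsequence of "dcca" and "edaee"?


LCS of "dcca" and "edaee"
DP table:
           e    d    a    e    e
      0    0    0    0    0    0
  d   0    0    1    1    1    1
  c   0    0    1    1    1    1
  c   0    0    1    1    1    1
  a   0    0    1    2    2    2
LCS length = dp[4][5] = 2

2


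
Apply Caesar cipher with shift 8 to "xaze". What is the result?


Caesar cipher: shift "xaze" by 8
  'x' (pos 23) + 8 = pos 5 = 'f'
  'a' (pos 0) + 8 = pos 8 = 'i'
  'z' (pos 25) + 8 = pos 7 = 'h'
  'e' (pos 4) + 8 = pos 12 = 'm'
Result: fihm

fihm


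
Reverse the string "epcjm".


Input: epcjm
Reading characters right to left:
  Position 4: 'm'
  Position 3: 'j'
  Position 2: 'c'
  Position 1: 'p'
  Position 0: 'e'
Reversed: mjcpe

mjcpe


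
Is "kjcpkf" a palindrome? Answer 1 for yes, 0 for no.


Input: kjcpkf
Reversed: fkpcjk
  Compare pos 0 ('k') with pos 5 ('f'): MISMATCH
  Compare pos 1 ('j') with pos 4 ('k'): MISMATCH
  Compare pos 2 ('c') with pos 3 ('p'): MISMATCH
Result: not a palindrome

0


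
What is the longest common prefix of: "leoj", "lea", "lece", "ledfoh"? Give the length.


Words: leoj, lea, lece, ledfoh
  Position 0: all 'l' => match
  Position 1: all 'e' => match
  Position 2: ('o', 'a', 'c', 'd') => mismatch, stop
LCP = "le" (length 2)

2


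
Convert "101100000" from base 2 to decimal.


Input: "101100000" in base 2
Positional expansion:
  Digit '1' (value 1) x 2^8 = 256
  Digit '0' (value 0) x 2^7 = 0
  Digit '1' (value 1) x 2^6 = 64
  Digit '1' (value 1) x 2^5 = 32
  Digit '0' (value 0) x 2^4 = 0
  Digit '0' (value 0) x 2^3 = 0
  Digit '0' (value 0) x 2^2 = 0
  Digit '0' (value 0) x 2^1 = 0
  Digit '0' (value 0) x 2^0 = 0
Sum = 352

352


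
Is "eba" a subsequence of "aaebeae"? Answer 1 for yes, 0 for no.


Check if "eba" is a subsequence of "aaebeae"
Greedy scan:
  Position 0 ('a'): no match needed
  Position 1 ('a'): no match needed
  Position 2 ('e'): matches sub[0] = 'e'
  Position 3 ('b'): matches sub[1] = 'b'
  Position 4 ('e'): no match needed
  Position 5 ('a'): matches sub[2] = 'a'
  Position 6 ('e'): no match needed
All 3 characters matched => is a subsequence

1


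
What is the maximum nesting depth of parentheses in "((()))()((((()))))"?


Input: "((()))()((((()))))"
Tracking depth:
  Position 0 '(': depth becomes 1
  Position 1 '(': depth becomes 2
  Position 2 '(': depth becomes 3
  Position 3 ')': depth becomes 2
  Position 4 ')': depth becomes 1
  Position 5 ')': depth becomes 0
  Position 6 '(': depth becomes 1
  Position 7 ')': depth becomes 0
  Position 8 '(': depth becomes 1
  Position 9 '(': depth becomes 2
  Position 10 '(': depth becomes 3
  Position 11 '(': depth becomes 4
  Position 12 '(': depth becomes 5
  Position 13 ')': depth becomes 4
  Position 14 ')': depth becomes 3
  Position 15 ')': depth becomes 2
  Position 16 ')': depth becomes 1
  Position 17 ')': depth becomes 0
Maximum depth reached: 5

5


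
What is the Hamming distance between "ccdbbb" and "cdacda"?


Comparing "ccdbbb" and "cdacda" position by position:
  Position 0: 'c' vs 'c' => same
  Position 1: 'c' vs 'd' => differ
  Position 2: 'd' vs 'a' => differ
  Position 3: 'b' vs 'c' => differ
  Position 4: 'b' vs 'd' => differ
  Position 5: 'b' vs 'a' => differ
Total differences (Hamming distance): 5

5


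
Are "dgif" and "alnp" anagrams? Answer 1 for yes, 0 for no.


Strings: "dgif", "alnp"
Sorted first:  dfgi
Sorted second: alnp
Differ at position 0: 'd' vs 'a' => not anagrams

0


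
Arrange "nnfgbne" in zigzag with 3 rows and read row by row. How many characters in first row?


Zigzag "nnfgbne" into 3 rows:
Placing characters:
  'n' => row 0
  'n' => row 1
  'f' => row 2
  'g' => row 1
  'b' => row 0
  'n' => row 1
  'e' => row 2
Rows:
  Row 0: "nb"
  Row 1: "ngn"
  Row 2: "fe"
First row length: 2

2


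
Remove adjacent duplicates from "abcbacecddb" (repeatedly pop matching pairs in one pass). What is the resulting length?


Input: abcbacecddb
Stack-based adjacent duplicate removal:
  Read 'a': push. Stack: a
  Read 'b': push. Stack: ab
  Read 'c': push. Stack: abc
  Read 'b': push. Stack: abcb
  Read 'a': push. Stack: abcba
  Read 'c': push. Stack: abcbac
  Read 'e': push. Stack: abcbace
  Read 'c': push. Stack: abcbacec
  Read 'd': push. Stack: abcbacecd
  Read 'd': matches stack top 'd' => pop. Stack: abcbacec
  Read 'b': push. Stack: abcbacecb
Final stack: "abcbacecb" (length 9)

9


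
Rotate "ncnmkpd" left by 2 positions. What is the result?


Input: "ncnmkpd", rotate left by 2
First 2 characters: "nc"
Remaining characters: "nmkpd"
Concatenate remaining + first: "nmkpd" + "nc" = "nmkpdnc"

nmkpdnc


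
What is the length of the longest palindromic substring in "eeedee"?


Input: "eeedee"
Checking substrings for palindromes:
  [1:6] "eedee" (len 5) => palindrome
  [0:3] "eee" (len 3) => palindrome
  [2:5] "ede" (len 3) => palindrome
  [0:2] "ee" (len 2) => palindrome
  [1:3] "ee" (len 2) => palindrome
  [4:6] "ee" (len 2) => palindrome
Longest palindromic substring: "eedee" with length 5

5


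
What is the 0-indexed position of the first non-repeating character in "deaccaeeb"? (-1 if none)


Input: deaccaeeb
Character frequencies:
  'a': 2
  'b': 1
  'c': 2
  'd': 1
  'e': 3
Scanning left to right for freq == 1:
  Position 0 ('d'): unique! => answer = 0

0


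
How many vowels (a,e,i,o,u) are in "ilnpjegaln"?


Input: ilnpjegaln
Checking each character:
  'i' at position 0: vowel (running total: 1)
  'l' at position 1: consonant
  'n' at position 2: consonant
  'p' at position 3: consonant
  'j' at position 4: consonant
  'e' at position 5: vowel (running total: 2)
  'g' at position 6: consonant
  'a' at position 7: vowel (running total: 3)
  'l' at position 8: consonant
  'n' at position 9: consonant
Total vowels: 3

3


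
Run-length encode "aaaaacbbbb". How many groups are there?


Input: aaaaacbbbb
Scanning for consecutive runs:
  Group 1: 'a' x 5 (positions 0-4)
  Group 2: 'c' x 1 (positions 5-5)
  Group 3: 'b' x 4 (positions 6-9)
Total groups: 3

3


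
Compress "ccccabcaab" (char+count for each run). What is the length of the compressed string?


Input: ccccabcaab
Runs:
  'c' x 4 => "c4"
  'a' x 1 => "a1"
  'b' x 1 => "b1"
  'c' x 1 => "c1"
  'a' x 2 => "a2"
  'b' x 1 => "b1"
Compressed: "c4a1b1c1a2b1"
Compressed length: 12

12


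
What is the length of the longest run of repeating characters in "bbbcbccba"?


Input: "bbbcbccba"
Scanning for longest run:
  Position 1 ('b'): continues run of 'b', length=2
  Position 2 ('b'): continues run of 'b', length=3
  Position 3 ('c'): new char, reset run to 1
  Position 4 ('b'): new char, reset run to 1
  Position 5 ('c'): new char, reset run to 1
  Position 6 ('c'): continues run of 'c', length=2
  Position 7 ('b'): new char, reset run to 1
  Position 8 ('a'): new char, reset run to 1
Longest run: 'b' with length 3

3


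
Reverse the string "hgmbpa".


Input: hgmbpa
Reading characters right to left:
  Position 5: 'a'
  Position 4: 'p'
  Position 3: 'b'
  Position 2: 'm'
  Position 1: 'g'
  Position 0: 'h'
Reversed: apbmgh

apbmgh


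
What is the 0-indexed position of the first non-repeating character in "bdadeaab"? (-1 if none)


Input: bdadeaab
Character frequencies:
  'a': 3
  'b': 2
  'd': 2
  'e': 1
Scanning left to right for freq == 1:
  Position 0 ('b'): freq=2, skip
  Position 1 ('d'): freq=2, skip
  Position 2 ('a'): freq=3, skip
  Position 3 ('d'): freq=2, skip
  Position 4 ('e'): unique! => answer = 4

4


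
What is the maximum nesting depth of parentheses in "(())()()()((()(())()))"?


Input: "(())()()()((()(())()))"
Tracking depth:
  Position 0 '(': depth becomes 1
  Position 1 '(': depth becomes 2
  Position 2 ')': depth becomes 1
  Position 3 ')': depth becomes 0
  Position 4 '(': depth becomes 1
  Position 5 ')': depth becomes 0
  Position 6 '(': depth becomes 1
  Position 7 ')': depth becomes 0
  Position 8 '(': depth becomes 1
  Position 9 ')': depth becomes 0
  Position 10 '(': depth becomes 1
  Position 11 '(': depth becomes 2
  Position 12 '(': depth becomes 3
  Position 13 ')': depth becomes 2
  Position 14 '(': depth becomes 3
  Position 15 '(': depth becomes 4
  Position 16 ')': depth becomes 3
  Position 17 ')': depth becomes 2
  Position 18 '(': depth becomes 3
  Position 19 ')': depth becomes 2
  Position 20 ')': depth becomes 1
  Position 21 ')': depth becomes 0
Maximum depth reached: 4

4


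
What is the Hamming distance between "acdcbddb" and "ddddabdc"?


Comparing "acdcbddb" and "ddddabdc" position by position:
  Position 0: 'a' vs 'd' => differ
  Position 1: 'c' vs 'd' => differ
  Position 2: 'd' vs 'd' => same
  Position 3: 'c' vs 'd' => differ
  Position 4: 'b' vs 'a' => differ
  Position 5: 'd' vs 'b' => differ
  Position 6: 'd' vs 'd' => same
  Position 7: 'b' vs 'c' => differ
Total differences (Hamming distance): 6

6


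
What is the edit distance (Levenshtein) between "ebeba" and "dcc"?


Computing edit distance: "ebeba" -> "dcc"
DP table:
           d    c    c
      0    1    2    3
  e   1    1    2    3
  b   2    2    2    3
  e   3    3    3    3
  b   4    4    4    4
  a   5    5    5    5
Edit distance = dp[5][3] = 5

5


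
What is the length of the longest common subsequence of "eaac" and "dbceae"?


LCS of "eaac" and "dbceae"
DP table:
           d    b    c    e    a    e
      0    0    0    0    0    0    0
  e   0    0    0    0    1    1    1
  a   0    0    0    0    1    2    2
  a   0    0    0    0    1    2    2
  c   0    0    0    1    1    2    2
LCS length = dp[4][6] = 2

2


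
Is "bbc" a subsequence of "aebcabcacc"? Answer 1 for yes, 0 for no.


Check if "bbc" is a subsequence of "aebcabcacc"
Greedy scan:
  Position 0 ('a'): no match needed
  Position 1 ('e'): no match needed
  Position 2 ('b'): matches sub[0] = 'b'
  Position 3 ('c'): no match needed
  Position 4 ('a'): no match needed
  Position 5 ('b'): matches sub[1] = 'b'
  Position 6 ('c'): matches sub[2] = 'c'
  Position 7 ('a'): no match needed
  Position 8 ('c'): no match needed
  Position 9 ('c'): no match needed
All 3 characters matched => is a subsequence

1


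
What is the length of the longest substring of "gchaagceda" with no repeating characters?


Input: "gchaagceda"
Sliding window (track last position of each char):
  Position 0 ('g'): window [0,0] length 1 -- new best
  Position 1 ('c'): window [0,1] length 2 -- new best
  Position 2 ('h'): window [0,2] length 3 -- new best
  Position 3 ('a'): window [0,3] length 4 -- new best
  Position 4 ('a'): repeat (last at 3), move window start to 4
  Position 4 ('a'): window [4,4] length 1
  Position 5 ('g'): window [4,5] length 2
  Position 6 ('c'): window [4,6] length 3
  Position 7 ('e'): window [4,7] length 4
  Position 8 ('d'): window [4,8] length 5 -- new best
  Position 9 ('a'): repeat (last at 4), move window start to 5
  Position 9 ('a'): window [5,9] length 5
Longest substring with no repeats: "agced" with length 5

5


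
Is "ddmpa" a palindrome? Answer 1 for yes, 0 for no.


Input: ddmpa
Reversed: apmdd
  Compare pos 0 ('d') with pos 4 ('a'): MISMATCH
  Compare pos 1 ('d') with pos 3 ('p'): MISMATCH
Result: not a palindrome

0


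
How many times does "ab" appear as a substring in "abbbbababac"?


Searching for "ab" in "abbbbababac"
Scanning each position:
  Position 0: "ab" => MATCH
  Position 1: "bb" => no
  Position 2: "bb" => no
  Position 3: "bb" => no
  Position 4: "ba" => no
  Position 5: "ab" => MATCH
  Position 6: "ba" => no
  Position 7: "ab" => MATCH
  Position 8: "ba" => no
  Position 9: "ac" => no
Total occurrences: 3

3


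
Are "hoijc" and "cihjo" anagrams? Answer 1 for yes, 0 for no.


Strings: "hoijc", "cihjo"
Sorted first:  chijo
Sorted second: chijo
Sorted forms match => anagrams

1


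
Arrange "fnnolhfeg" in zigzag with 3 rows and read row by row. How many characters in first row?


Zigzag "fnnolhfeg" into 3 rows:
Placing characters:
  'f' => row 0
  'n' => row 1
  'n' => row 2
  'o' => row 1
  'l' => row 0
  'h' => row 1
  'f' => row 2
  'e' => row 1
  'g' => row 0
Rows:
  Row 0: "flg"
  Row 1: "nohe"
  Row 2: "nf"
First row length: 3

3


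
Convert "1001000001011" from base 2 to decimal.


Input: "1001000001011" in base 2
Positional expansion:
  Digit '1' (value 1) x 2^12 = 4096
  Digit '0' (value 0) x 2^11 = 0
  Digit '0' (value 0) x 2^10 = 0
  Digit '1' (value 1) x 2^9 = 512
  Digit '0' (value 0) x 2^8 = 0
  Digit '0' (value 0) x 2^7 = 0
  Digit '0' (value 0) x 2^6 = 0
  Digit '0' (value 0) x 2^5 = 0
  Digit '0' (value 0) x 2^4 = 0
  Digit '1' (value 1) x 2^3 = 8
  Digit '0' (value 0) x 2^2 = 0
  Digit '1' (value 1) x 2^1 = 2
  Digit '1' (value 1) x 2^0 = 1
Sum = 4619

4619


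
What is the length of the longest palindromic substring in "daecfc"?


Input: "daecfc"
Checking substrings for palindromes:
  [3:6] "cfc" (len 3) => palindrome
Longest palindromic substring: "cfc" with length 3

3


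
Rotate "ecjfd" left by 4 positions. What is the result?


Input: "ecjfd", rotate left by 4
First 4 characters: "ecjf"
Remaining characters: "d"
Concatenate remaining + first: "d" + "ecjf" = "decjf"

decjf


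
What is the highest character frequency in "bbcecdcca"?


Input: bbcecdcca
Character counts:
  'a': 1
  'b': 2
  'c': 4
  'd': 1
  'e': 1
Maximum frequency: 4

4


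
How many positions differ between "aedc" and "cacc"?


Comparing "aedc" and "cacc" position by position:
  Position 0: 'a' vs 'c' => DIFFER
  Position 1: 'e' vs 'a' => DIFFER
  Position 2: 'd' vs 'c' => DIFFER
  Position 3: 'c' vs 'c' => same
Positions that differ: 3

3


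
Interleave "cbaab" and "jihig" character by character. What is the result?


Interleaving "cbaab" and "jihig":
  Position 0: 'c' from first, 'j' from second => "cj"
  Position 1: 'b' from first, 'i' from second => "bi"
  Position 2: 'a' from first, 'h' from second => "ah"
  Position 3: 'a' from first, 'i' from second => "ai"
  Position 4: 'b' from first, 'g' from second => "bg"
Result: cjbiahaibg

cjbiahaibg


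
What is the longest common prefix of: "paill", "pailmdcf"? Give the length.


Words: paill, pailmdcf
  Position 0: all 'p' => match
  Position 1: all 'a' => match
  Position 2: all 'i' => match
  Position 3: all 'l' => match
  Position 4: ('l', 'm') => mismatch, stop
LCP = "pail" (length 4)

4


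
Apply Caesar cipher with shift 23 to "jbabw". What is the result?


Caesar cipher: shift "jbabw" by 23
  'j' (pos 9) + 23 = pos 6 = 'g'
  'b' (pos 1) + 23 = pos 24 = 'y'
  'a' (pos 0) + 23 = pos 23 = 'x'
  'b' (pos 1) + 23 = pos 24 = 'y'
  'w' (pos 22) + 23 = pos 19 = 't'
Result: gyxyt

gyxyt


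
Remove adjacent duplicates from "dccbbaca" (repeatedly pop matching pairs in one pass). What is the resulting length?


Input: dccbbaca
Stack-based adjacent duplicate removal:
  Read 'd': push. Stack: d
  Read 'c': push. Stack: dc
  Read 'c': matches stack top 'c' => pop. Stack: d
  Read 'b': push. Stack: db
  Read 'b': matches stack top 'b' => pop. Stack: d
  Read 'a': push. Stack: da
  Read 'c': push. Stack: dac
  Read 'a': push. Stack: daca
Final stack: "daca" (length 4)

4


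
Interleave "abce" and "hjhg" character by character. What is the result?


Interleaving "abce" and "hjhg":
  Position 0: 'a' from first, 'h' from second => "ah"
  Position 1: 'b' from first, 'j' from second => "bj"
  Position 2: 'c' from first, 'h' from second => "ch"
  Position 3: 'e' from first, 'g' from second => "eg"
Result: ahbjcheg

ahbjcheg


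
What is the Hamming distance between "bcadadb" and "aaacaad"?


Comparing "bcadadb" and "aaacaad" position by position:
  Position 0: 'b' vs 'a' => differ
  Position 1: 'c' vs 'a' => differ
  Position 2: 'a' vs 'a' => same
  Position 3: 'd' vs 'c' => differ
  Position 4: 'a' vs 'a' => same
  Position 5: 'd' vs 'a' => differ
  Position 6: 'b' vs 'd' => differ
Total differences (Hamming distance): 5

5


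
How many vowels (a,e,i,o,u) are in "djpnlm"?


Input: djpnlm
Checking each character:
  'd' at position 0: consonant
  'j' at position 1: consonant
  'p' at position 2: consonant
  'n' at position 3: consonant
  'l' at position 4: consonant
  'm' at position 5: consonant
Total vowels: 0

0


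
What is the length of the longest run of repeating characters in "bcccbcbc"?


Input: "bcccbcbc"
Scanning for longest run:
  Position 1 ('c'): new char, reset run to 1
  Position 2 ('c'): continues run of 'c', length=2
  Position 3 ('c'): continues run of 'c', length=3
  Position 4 ('b'): new char, reset run to 1
  Position 5 ('c'): new char, reset run to 1
  Position 6 ('b'): new char, reset run to 1
  Position 7 ('c'): new char, reset run to 1
Longest run: 'c' with length 3

3


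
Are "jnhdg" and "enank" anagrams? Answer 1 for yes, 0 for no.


Strings: "jnhdg", "enank"
Sorted first:  dghjn
Sorted second: aeknn
Differ at position 0: 'd' vs 'a' => not anagrams

0


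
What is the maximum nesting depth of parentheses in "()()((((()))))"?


Input: "()()((((()))))"
Tracking depth:
  Position 0 '(': depth becomes 1
  Position 1 ')': depth becomes 0
  Position 2 '(': depth becomes 1
  Position 3 ')': depth becomes 0
  Position 4 '(': depth becomes 1
  Position 5 '(': depth becomes 2
  Position 6 '(': depth becomes 3
  Position 7 '(': depth becomes 4
  Position 8 '(': depth becomes 5
  Position 9 ')': depth becomes 4
  Position 10 ')': depth becomes 3
  Position 11 ')': depth becomes 2
  Position 12 ')': depth becomes 1
  Position 13 ')': depth becomes 0
Maximum depth reached: 5

5


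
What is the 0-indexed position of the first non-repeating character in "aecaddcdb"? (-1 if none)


Input: aecaddcdb
Character frequencies:
  'a': 2
  'b': 1
  'c': 2
  'd': 3
  'e': 1
Scanning left to right for freq == 1:
  Position 0 ('a'): freq=2, skip
  Position 1 ('e'): unique! => answer = 1

1


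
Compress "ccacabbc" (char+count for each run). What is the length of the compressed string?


Input: ccacabbc
Runs:
  'c' x 2 => "c2"
  'a' x 1 => "a1"
  'c' x 1 => "c1"
  'a' x 1 => "a1"
  'b' x 2 => "b2"
  'c' x 1 => "c1"
Compressed: "c2a1c1a1b2c1"
Compressed length: 12

12


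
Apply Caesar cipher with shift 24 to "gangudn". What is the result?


Caesar cipher: shift "gangudn" by 24
  'g' (pos 6) + 24 = pos 4 = 'e'
  'a' (pos 0) + 24 = pos 24 = 'y'
  'n' (pos 13) + 24 = pos 11 = 'l'
  'g' (pos 6) + 24 = pos 4 = 'e'
  'u' (pos 20) + 24 = pos 18 = 's'
  'd' (pos 3) + 24 = pos 1 = 'b'
  'n' (pos 13) + 24 = pos 11 = 'l'
Result: eylesbl

eylesbl


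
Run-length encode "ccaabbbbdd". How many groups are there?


Input: ccaabbbbdd
Scanning for consecutive runs:
  Group 1: 'c' x 2 (positions 0-1)
  Group 2: 'a' x 2 (positions 2-3)
  Group 3: 'b' x 4 (positions 4-7)
  Group 4: 'd' x 2 (positions 8-9)
Total groups: 4

4


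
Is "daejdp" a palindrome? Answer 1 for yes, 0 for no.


Input: daejdp
Reversed: pdjead
  Compare pos 0 ('d') with pos 5 ('p'): MISMATCH
  Compare pos 1 ('a') with pos 4 ('d'): MISMATCH
  Compare pos 2 ('e') with pos 3 ('j'): MISMATCH
Result: not a palindrome

0


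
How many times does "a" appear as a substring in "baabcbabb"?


Searching for "a" in "baabcbabb"
Scanning each position:
  Position 0: "b" => no
  Position 1: "a" => MATCH
  Position 2: "a" => MATCH
  Position 3: "b" => no
  Position 4: "c" => no
  Position 5: "b" => no
  Position 6: "a" => MATCH
  Position 7: "b" => no
  Position 8: "b" => no
Total occurrences: 3

3


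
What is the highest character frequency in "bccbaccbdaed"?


Input: bccbaccbdaed
Character counts:
  'a': 2
  'b': 3
  'c': 4
  'd': 2
  'e': 1
Maximum frequency: 4

4


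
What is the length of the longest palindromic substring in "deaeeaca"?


Input: "deaeeaca"
Checking substrings for palindromes:
  [2:6] "aeea" (len 4) => palindrome
  [1:4] "eae" (len 3) => palindrome
  [5:8] "aca" (len 3) => palindrome
  [3:5] "ee" (len 2) => palindrome
Longest palindromic substring: "aeea" with length 4

4


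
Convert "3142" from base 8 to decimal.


Input: "3142" in base 8
Positional expansion:
  Digit '3' (value 3) x 8^3 = 1536
  Digit '1' (value 1) x 8^2 = 64
  Digit '4' (value 4) x 8^1 = 32
  Digit '2' (value 2) x 8^0 = 2
Sum = 1634

1634


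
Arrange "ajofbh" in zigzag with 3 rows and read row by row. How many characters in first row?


Zigzag "ajofbh" into 3 rows:
Placing characters:
  'a' => row 0
  'j' => row 1
  'o' => row 2
  'f' => row 1
  'b' => row 0
  'h' => row 1
Rows:
  Row 0: "ab"
  Row 1: "jfh"
  Row 2: "o"
First row length: 2

2


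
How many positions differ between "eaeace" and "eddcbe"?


Comparing "eaeace" and "eddcbe" position by position:
  Position 0: 'e' vs 'e' => same
  Position 1: 'a' vs 'd' => DIFFER
  Position 2: 'e' vs 'd' => DIFFER
  Position 3: 'a' vs 'c' => DIFFER
  Position 4: 'c' vs 'b' => DIFFER
  Position 5: 'e' vs 'e' => same
Positions that differ: 4

4


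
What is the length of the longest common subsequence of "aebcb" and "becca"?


LCS of "aebcb" and "becca"
DP table:
           b    e    c    c    a
      0    0    0    0    0    0
  a   0    0    0    0    0    1
  e   0    0    1    1    1    1
  b   0    1    1    1    1    1
  c   0    1    1    2    2    2
  b   0    1    1    2    2    2
LCS length = dp[5][5] = 2

2


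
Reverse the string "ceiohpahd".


Input: ceiohpahd
Reading characters right to left:
  Position 8: 'd'
  Position 7: 'h'
  Position 6: 'a'
  Position 5: 'p'
  Position 4: 'h'
  Position 3: 'o'
  Position 2: 'i'
  Position 1: 'e'
  Position 0: 'c'
Reversed: dhaphoiec

dhaphoiec


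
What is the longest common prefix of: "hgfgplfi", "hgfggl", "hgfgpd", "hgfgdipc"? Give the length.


Words: hgfgplfi, hgfggl, hgfgpd, hgfgdipc
  Position 0: all 'h' => match
  Position 1: all 'g' => match
  Position 2: all 'f' => match
  Position 3: all 'g' => match
  Position 4: ('p', 'g', 'p', 'd') => mismatch, stop
LCP = "hgfg" (length 4)

4


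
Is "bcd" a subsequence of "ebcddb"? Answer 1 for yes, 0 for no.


Check if "bcd" is a subsequence of "ebcddb"
Greedy scan:
  Position 0 ('e'): no match needed
  Position 1 ('b'): matches sub[0] = 'b'
  Position 2 ('c'): matches sub[1] = 'c'
  Position 3 ('d'): matches sub[2] = 'd'
  Position 4 ('d'): no match needed
  Position 5 ('b'): no match needed
All 3 characters matched => is a subsequence

1


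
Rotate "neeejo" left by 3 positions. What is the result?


Input: "neeejo", rotate left by 3
First 3 characters: "nee"
Remaining characters: "ejo"
Concatenate remaining + first: "ejo" + "nee" = "ejonee"

ejonee


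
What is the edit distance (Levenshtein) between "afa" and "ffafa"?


Computing edit distance: "afa" -> "ffafa"
DP table:
           f    f    a    f    a
      0    1    2    3    4    5
  a   1    1    2    2    3    4
  f   2    1    1    2    2    3
  a   3    2    2    1    2    2
Edit distance = dp[3][5] = 2

2


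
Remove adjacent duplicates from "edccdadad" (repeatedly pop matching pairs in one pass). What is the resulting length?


Input: edccdadad
Stack-based adjacent duplicate removal:
  Read 'e': push. Stack: e
  Read 'd': push. Stack: ed
  Read 'c': push. Stack: edc
  Read 'c': matches stack top 'c' => pop. Stack: ed
  Read 'd': matches stack top 'd' => pop. Stack: e
  Read 'a': push. Stack: ea
  Read 'd': push. Stack: ead
  Read 'a': push. Stack: eada
  Read 'd': push. Stack: eadad
Final stack: "eadad" (length 5)

5


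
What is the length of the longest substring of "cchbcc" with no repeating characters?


Input: "cchbcc"
Sliding window (track last position of each char):
  Position 0 ('c'): window [0,0] length 1 -- new best
  Position 1 ('c'): repeat (last at 0), move window start to 1
  Position 1 ('c'): window [1,1] length 1
  Position 2 ('h'): window [1,2] length 2 -- new best
  Position 3 ('b'): window [1,3] length 3 -- new best
  Position 4 ('c'): repeat (last at 1), move window start to 2
  Position 4 ('c'): window [2,4] length 3
  Position 5 ('c'): repeat (last at 4), move window start to 5
  Position 5 ('c'): window [5,5] length 1
Longest substring with no repeats: "chb" with length 3

3


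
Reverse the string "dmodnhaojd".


Input: dmodnhaojd
Reading characters right to left:
  Position 9: 'd'
  Position 8: 'j'
  Position 7: 'o'
  Position 6: 'a'
  Position 5: 'h'
  Position 4: 'n'
  Position 3: 'd'
  Position 2: 'o'
  Position 1: 'm'
  Position 0: 'd'
Reversed: djoahndomd

djoahndomd


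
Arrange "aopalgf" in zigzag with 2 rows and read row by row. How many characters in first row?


Zigzag "aopalgf" into 2 rows:
Placing characters:
  'a' => row 0
  'o' => row 1
  'p' => row 0
  'a' => row 1
  'l' => row 0
  'g' => row 1
  'f' => row 0
Rows:
  Row 0: "aplf"
  Row 1: "oag"
First row length: 4

4


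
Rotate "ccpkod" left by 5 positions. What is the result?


Input: "ccpkod", rotate left by 5
First 5 characters: "ccpko"
Remaining characters: "d"
Concatenate remaining + first: "d" + "ccpko" = "dccpko"

dccpko


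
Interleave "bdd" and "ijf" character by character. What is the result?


Interleaving "bdd" and "ijf":
  Position 0: 'b' from first, 'i' from second => "bi"
  Position 1: 'd' from first, 'j' from second => "dj"
  Position 2: 'd' from first, 'f' from second => "df"
Result: bidjdf

bidjdf


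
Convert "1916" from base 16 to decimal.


Input: "1916" in base 16
Positional expansion:
  Digit '1' (value 1) x 16^3 = 4096
  Digit '9' (value 9) x 16^2 = 2304
  Digit '1' (value 1) x 16^1 = 16
  Digit '6' (value 6) x 16^0 = 6
Sum = 6422

6422


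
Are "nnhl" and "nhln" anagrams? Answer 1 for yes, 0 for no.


Strings: "nnhl", "nhln"
Sorted first:  hlnn
Sorted second: hlnn
Sorted forms match => anagrams

1


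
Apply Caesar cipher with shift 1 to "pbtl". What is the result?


Caesar cipher: shift "pbtl" by 1
  'p' (pos 15) + 1 = pos 16 = 'q'
  'b' (pos 1) + 1 = pos 2 = 'c'
  't' (pos 19) + 1 = pos 20 = 'u'
  'l' (pos 11) + 1 = pos 12 = 'm'
Result: qcum

qcum


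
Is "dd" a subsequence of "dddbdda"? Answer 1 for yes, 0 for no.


Check if "dd" is a subsequence of "dddbdda"
Greedy scan:
  Position 0 ('d'): matches sub[0] = 'd'
  Position 1 ('d'): matches sub[1] = 'd'
  Position 2 ('d'): no match needed
  Position 3 ('b'): no match needed
  Position 4 ('d'): no match needed
  Position 5 ('d'): no match needed
  Position 6 ('a'): no match needed
All 2 characters matched => is a subsequence

1


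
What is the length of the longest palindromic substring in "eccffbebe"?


Input: "eccffbebe"
Checking substrings for palindromes:
  [5:8] "beb" (len 3) => palindrome
  [6:9] "ebe" (len 3) => palindrome
  [1:3] "cc" (len 2) => palindrome
  [3:5] "ff" (len 2) => palindrome
Longest palindromic substring: "beb" with length 3

3


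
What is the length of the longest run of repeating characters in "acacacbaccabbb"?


Input: "acacacbaccabbb"
Scanning for longest run:
  Position 1 ('c'): new char, reset run to 1
  Position 2 ('a'): new char, reset run to 1
  Position 3 ('c'): new char, reset run to 1
  Position 4 ('a'): new char, reset run to 1
  Position 5 ('c'): new char, reset run to 1
  Position 6 ('b'): new char, reset run to 1
  Position 7 ('a'): new char, reset run to 1
  Position 8 ('c'): new char, reset run to 1
  Position 9 ('c'): continues run of 'c', length=2
  Position 10 ('a'): new char, reset run to 1
  Position 11 ('b'): new char, reset run to 1
  Position 12 ('b'): continues run of 'b', length=2
  Position 13 ('b'): continues run of 'b', length=3
Longest run: 'b' with length 3

3


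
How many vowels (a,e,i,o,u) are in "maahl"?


Input: maahl
Checking each character:
  'm' at position 0: consonant
  'a' at position 1: vowel (running total: 1)
  'a' at position 2: vowel (running total: 2)
  'h' at position 3: consonant
  'l' at position 4: consonant
Total vowels: 2

2


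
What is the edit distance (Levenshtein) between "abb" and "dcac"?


Computing edit distance: "abb" -> "dcac"
DP table:
           d    c    a    c
      0    1    2    3    4
  a   1    1    2    2    3
  b   2    2    2    3    3
  b   3    3    3    3    4
Edit distance = dp[3][4] = 4

4


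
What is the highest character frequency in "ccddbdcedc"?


Input: ccddbdcedc
Character counts:
  'b': 1
  'c': 4
  'd': 4
  'e': 1
Maximum frequency: 4

4


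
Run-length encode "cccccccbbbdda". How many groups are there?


Input: cccccccbbbdda
Scanning for consecutive runs:
  Group 1: 'c' x 7 (positions 0-6)
  Group 2: 'b' x 3 (positions 7-9)
  Group 3: 'd' x 2 (positions 10-11)
  Group 4: 'a' x 1 (positions 12-12)
Total groups: 4

4


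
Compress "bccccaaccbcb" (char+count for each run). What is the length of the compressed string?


Input: bccccaaccbcb
Runs:
  'b' x 1 => "b1"
  'c' x 4 => "c4"
  'a' x 2 => "a2"
  'c' x 2 => "c2"
  'b' x 1 => "b1"
  'c' x 1 => "c1"
  'b' x 1 => "b1"
Compressed: "b1c4a2c2b1c1b1"
Compressed length: 14

14


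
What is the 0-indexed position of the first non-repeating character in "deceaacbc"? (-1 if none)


Input: deceaacbc
Character frequencies:
  'a': 2
  'b': 1
  'c': 3
  'd': 1
  'e': 2
Scanning left to right for freq == 1:
  Position 0 ('d'): unique! => answer = 0

0


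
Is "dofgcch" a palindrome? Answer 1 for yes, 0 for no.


Input: dofgcch
Reversed: hccgfod
  Compare pos 0 ('d') with pos 6 ('h'): MISMATCH
  Compare pos 1 ('o') with pos 5 ('c'): MISMATCH
  Compare pos 2 ('f') with pos 4 ('c'): MISMATCH
Result: not a palindrome

0


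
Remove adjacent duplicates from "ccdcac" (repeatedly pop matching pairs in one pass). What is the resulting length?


Input: ccdcac
Stack-based adjacent duplicate removal:
  Read 'c': push. Stack: c
  Read 'c': matches stack top 'c' => pop. Stack: (empty)
  Read 'd': push. Stack: d
  Read 'c': push. Stack: dc
  Read 'a': push. Stack: dca
  Read 'c': push. Stack: dcac
Final stack: "dcac" (length 4)

4


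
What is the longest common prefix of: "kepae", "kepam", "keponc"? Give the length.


Words: kepae, kepam, keponc
  Position 0: all 'k' => match
  Position 1: all 'e' => match
  Position 2: all 'p' => match
  Position 3: ('a', 'a', 'o') => mismatch, stop
LCP = "kep" (length 3)

3


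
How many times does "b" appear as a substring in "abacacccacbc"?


Searching for "b" in "abacacccacbc"
Scanning each position:
  Position 0: "a" => no
  Position 1: "b" => MATCH
  Position 2: "a" => no
  Position 3: "c" => no
  Position 4: "a" => no
  Position 5: "c" => no
  Position 6: "c" => no
  Position 7: "c" => no
  Position 8: "a" => no
  Position 9: "c" => no
  Position 10: "b" => MATCH
  Position 11: "c" => no
Total occurrences: 2

2


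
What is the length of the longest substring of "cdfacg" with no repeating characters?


Input: "cdfacg"
Sliding window (track last position of each char):
  Position 0 ('c'): window [0,0] length 1 -- new best
  Position 1 ('d'): window [0,1] length 2 -- new best
  Position 2 ('f'): window [0,2] length 3 -- new best
  Position 3 ('a'): window [0,3] length 4 -- new best
  Position 4 ('c'): repeat (last at 0), move window start to 1
  Position 4 ('c'): window [1,4] length 4
  Position 5 ('g'): window [1,5] length 5 -- new best
Longest substring with no repeats: "dfacg" with length 5

5


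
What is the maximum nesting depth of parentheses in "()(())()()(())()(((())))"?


Input: "()(())()()(())()(((())))"
Tracking depth:
  Position 0 '(': depth becomes 1
  Position 1 ')': depth becomes 0
  Position 2 '(': depth becomes 1
  Position 3 '(': depth becomes 2
  Position 4 ')': depth becomes 1
  Position 5 ')': depth becomes 0
  Position 6 '(': depth becomes 1
  Position 7 ')': depth becomes 0
  Position 8 '(': depth becomes 1
  Position 9 ')': depth becomes 0
  Position 10 '(': depth becomes 1
  Position 11 '(': depth becomes 2
  Position 12 ')': depth becomes 1
  Position 13 ')': depth becomes 0
  Position 14 '(': depth becomes 1
  Position 15 ')': depth becomes 0
  Position 16 '(': depth becomes 1
  Position 17 '(': depth becomes 2
  Position 18 '(': depth becomes 3
  Position 19 '(': depth becomes 4
  Position 20 ')': depth becomes 3
  Position 21 ')': depth becomes 2
  Position 22 ')': depth becomes 1
  Position 23 ')': depth becomes 0
Maximum depth reached: 4

4


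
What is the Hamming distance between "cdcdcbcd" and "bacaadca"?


Comparing "cdcdcbcd" and "bacaadca" position by position:
  Position 0: 'c' vs 'b' => differ
  Position 1: 'd' vs 'a' => differ
  Position 2: 'c' vs 'c' => same
  Position 3: 'd' vs 'a' => differ
  Position 4: 'c' vs 'a' => differ
  Position 5: 'b' vs 'd' => differ
  Position 6: 'c' vs 'c' => same
  Position 7: 'd' vs 'a' => differ
Total differences (Hamming distance): 6

6


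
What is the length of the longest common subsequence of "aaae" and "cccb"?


LCS of "aaae" and "cccb"
DP table:
           c    c    c    b
      0    0    0    0    0
  a   0    0    0    0    0
  a   0    0    0    0    0
  a   0    0    0    0    0
  e   0    0    0    0    0
LCS length = dp[4][4] = 0

0


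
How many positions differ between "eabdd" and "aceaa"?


Comparing "eabdd" and "aceaa" position by position:
  Position 0: 'e' vs 'a' => DIFFER
  Position 1: 'a' vs 'c' => DIFFER
  Position 2: 'b' vs 'e' => DIFFER
  Position 3: 'd' vs 'a' => DIFFER
  Position 4: 'd' vs 'a' => DIFFER
Positions that differ: 5

5


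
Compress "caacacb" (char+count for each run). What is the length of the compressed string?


Input: caacacb
Runs:
  'c' x 1 => "c1"
  'a' x 2 => "a2"
  'c' x 1 => "c1"
  'a' x 1 => "a1"
  'c' x 1 => "c1"
  'b' x 1 => "b1"
Compressed: "c1a2c1a1c1b1"
Compressed length: 12

12


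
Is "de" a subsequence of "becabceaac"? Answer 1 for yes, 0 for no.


Check if "de" is a subsequence of "becabceaac"
Greedy scan:
  Position 0 ('b'): no match needed
  Position 1 ('e'): no match needed
  Position 2 ('c'): no match needed
  Position 3 ('a'): no match needed
  Position 4 ('b'): no match needed
  Position 5 ('c'): no match needed
  Position 6 ('e'): no match needed
  Position 7 ('a'): no match needed
  Position 8 ('a'): no match needed
  Position 9 ('c'): no match needed
Only matched 0/2 characters => not a subsequence

0


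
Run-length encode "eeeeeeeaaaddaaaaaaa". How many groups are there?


Input: eeeeeeeaaaddaaaaaaa
Scanning for consecutive runs:
  Group 1: 'e' x 7 (positions 0-6)
  Group 2: 'a' x 3 (positions 7-9)
  Group 3: 'd' x 2 (positions 10-11)
  Group 4: 'a' x 7 (positions 12-18)
Total groups: 4

4


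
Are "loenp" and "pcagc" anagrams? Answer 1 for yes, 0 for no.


Strings: "loenp", "pcagc"
Sorted first:  elnop
Sorted second: accgp
Differ at position 0: 'e' vs 'a' => not anagrams

0


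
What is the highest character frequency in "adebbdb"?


Input: adebbdb
Character counts:
  'a': 1
  'b': 3
  'd': 2
  'e': 1
Maximum frequency: 3

3


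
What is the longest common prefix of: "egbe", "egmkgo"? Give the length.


Words: egbe, egmkgo
  Position 0: all 'e' => match
  Position 1: all 'g' => match
  Position 2: ('b', 'm') => mismatch, stop
LCP = "eg" (length 2)

2


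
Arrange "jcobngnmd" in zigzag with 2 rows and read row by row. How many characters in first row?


Zigzag "jcobngnmd" into 2 rows:
Placing characters:
  'j' => row 0
  'c' => row 1
  'o' => row 0
  'b' => row 1
  'n' => row 0
  'g' => row 1
  'n' => row 0
  'm' => row 1
  'd' => row 0
Rows:
  Row 0: "jonnd"
  Row 1: "cbgm"
First row length: 5

5


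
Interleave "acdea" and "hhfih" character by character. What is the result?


Interleaving "acdea" and "hhfih":
  Position 0: 'a' from first, 'h' from second => "ah"
  Position 1: 'c' from first, 'h' from second => "ch"
  Position 2: 'd' from first, 'f' from second => "df"
  Position 3: 'e' from first, 'i' from second => "ei"
  Position 4: 'a' from first, 'h' from second => "ah"
Result: ahchdfeiah

ahchdfeiah


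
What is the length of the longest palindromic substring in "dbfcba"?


Input: "dbfcba"
Checking substrings for palindromes:
  No multi-char palindromic substrings found
Longest palindromic substring: "d" with length 1

1


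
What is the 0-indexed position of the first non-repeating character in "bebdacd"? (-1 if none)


Input: bebdacd
Character frequencies:
  'a': 1
  'b': 2
  'c': 1
  'd': 2
  'e': 1
Scanning left to right for freq == 1:
  Position 0 ('b'): freq=2, skip
  Position 1 ('e'): unique! => answer = 1

1


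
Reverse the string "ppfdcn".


Input: ppfdcn
Reading characters right to left:
  Position 5: 'n'
  Position 4: 'c'
  Position 3: 'd'
  Position 2: 'f'
  Position 1: 'p'
  Position 0: 'p'
Reversed: ncdfpp

ncdfpp
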